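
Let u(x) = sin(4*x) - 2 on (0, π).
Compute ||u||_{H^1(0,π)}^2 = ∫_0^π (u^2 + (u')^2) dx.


||u||_{H^1(0,π)}^2 = 25*π/2

u'(x) = 4*cos(4*x).
Expand u² and (u')² and integrate term by term on (0, π), using: for integers n ≥ 1, ∫_0^π sin²(nx) dx = ∫_0^π cos²(nx) dx = π/2; for n ≠ n', ∫_0^π sin(nx)sin(n'x) dx = ∫_0^π cos(nx)cos(n'x) dx = 0; and by product-to-sum, ∫_0^π sin(nx)cos(n'x) dx = ½∫_0^π [sin((n+n')x) + sin((n−n')x)] dx, which is 0 when n+n' is even and 2n/(n²−n'²) when n+n' is odd (it need not vanish on (0, π)). For the constant mode: ∫_0^π 1 dx = π, ∫_0^π cos(nx) dx = 0, ∫_0^π sin(nx) dx = (1−(−1)^n)/n.
  u² squared terms: (-2)²·∫1 dx = 4·π = 4*π;  (1)²·∫sin(4x)² dx = 1·π/2 = π/2.
  u² cross terms: 2·(-2)·(1)·∫1·sin(4x) dx = -4·(0) = 0.
  So ∫_0^π u² dx = 4*π + π/2 + 0 = 9*π/2.
  (u')² squared terms: (4)²·∫cos(4x)² dx = 16·π/2 = 8*π.
  So ∫_0^π (u')² dx = 8*π.
||u||_{H^1}^2 = (9*π/2) + (8*π) = 25*π/2.


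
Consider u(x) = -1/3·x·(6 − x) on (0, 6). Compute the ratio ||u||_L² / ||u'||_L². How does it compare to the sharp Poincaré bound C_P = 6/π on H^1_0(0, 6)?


||u||_L² / ||u'||_L² = 3*sqrt(10)/5 < C_P = 6/π.

u(x) = -1/3·x·(6 − x), so u'(x) = 2*x/3 - 2.
u(x) = -1/3·x·(6 − x) vanishes at x = 0 and x = 6, so u ∈ H^1_0(0, 6). Differentiate via the product rule and integrate the resulting polynomials term by term.
  ∫_0^6 u² dx = ∫_0^6 (x^4/9 - 4*x^3/3 + 4*x^2) dx. Term by term:
    ∫_0^6 x^4/9 dx = 864/5;  ∫_0^6 -4*x^3/3 dx = -432;  ∫_0^6 4*x^2 dx = 288.
  Sum: 864/5 − 432 + 288 = 144/5.
  ∫_0^6 (u')² dx = ∫_0^6 (4*x^2/9 - 8*x/3 + 4) dx. Term by term:
    ∫_0^6 4*x^2/9 dx = 32;  ∫_0^6 -8*x/3 dx = -48;  ∫_0^6 4 dx = 24.
  Sum: 32 − 48 + 24 = 8.
∫_0^6 u² dx = 144/5, so ||u||_L² = 12*sqrt(5)/5.
∫_0^6 (u')² dx = 8, so ||u'||_L² = 2*sqrt(2).
Ratio ||u||_L² / ||u'||_L² = 3*sqrt(10)/5.
Sharp Poincaré constant on H^1_0(0, 6) is C_P = L/π = 6/π, achieved by sin(π/6·x).
A polynomial bump cannot attain the sharp Poincaré constant (only the first sine eigenfunction does), so the ratio is strictly less than C_P, consistent with ||u||_L² ≤ C_P ||u'||_L².


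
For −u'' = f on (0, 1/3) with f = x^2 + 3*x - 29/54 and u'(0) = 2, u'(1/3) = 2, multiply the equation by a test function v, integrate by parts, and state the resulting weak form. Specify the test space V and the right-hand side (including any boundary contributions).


V = H^1(0, 1/3) (v unrestricted at boundary; u is determined up to an additive constant); weak form: ∫_0^1/3 u'v' dx = ∫_0^1/3 (x^2 + 3*x - 29/54) v dx + 2·v(1/3) − 2·v(0) for all v ∈ V.

Multiply both sides by a test function v and integrate from 0 to 1/3:
  ∫_0^1/3 −u''(x) v(x) dx = ∫_0^1/3 f(x) v(x) dx.
Integrate the LHS by parts once:
  ∫_0^1/3 −u'' v dx = −[u'(x) v(x)]_0^1/3 + ∫_0^1/3 u'(x) v'(x) dx.
Thus ∫_0^1/3 u'(x) v'(x) dx = ∫_0^1/3 f(x) v(x) dx + [u'(x) v(x)]_0^1/3.
Choose V so that boundary terms are either known or forced to vanish.
u has inhomogeneous Neumann u'(0) = 2, u'(1/3) = 2. [u' v]_0^1/3 = (2)·v(1/3) − (2)·v(0) = 2·v(1/3) − 2·v(0). Take V = H^1(0, 1/3); boundary term becomes part of RHS.
Weak formulation: find u (satisfying any essential BC) such that ∫_0^1/3 u'(x) v'(x) dx = ∫_0^1/3 f v dx + 2·v(1/3) − 2·v(0) for all v ∈ V (Neumann data are natural BCs: they enter the RHS as boundary terms).
Substituting f(x) = x^2 + 3*x - 29/54, the right-hand side is ∫_0^1/3 (x^2 + 3*x - 29/54) v dx + 2·v(1/3) − 2·v(0).
Compatibility check (pure Neumann): taking v ≡ 1 ∈ V gives 0 = ∫_0^1/3 f dx + (2) − (2), i.e. ∫_0^1/3 f dx must equal u'(0) − u'(1/3) = 0. Indeed ∫_0^1/3 (x^2 + 3*x - 29/54) dx = 0, so the data are compatible. The solution is then unique only up to an additive constant (fix it e.g. by requiring ∫_0^1/3 u dx = 0).


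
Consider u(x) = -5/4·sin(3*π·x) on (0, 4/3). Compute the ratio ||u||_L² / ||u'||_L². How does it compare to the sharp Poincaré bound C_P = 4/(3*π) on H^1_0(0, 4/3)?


||u||_L² / ||u'||_L² = 1/(3*π) < C_P = 4/(3*π).

u(x) = -5/4·sin(3*π·x), so u'(x) = -15*π*cos(3*π*x)/4.
Writing u(x) = A·sin(kπx/L) with A = -5/4 and k = 4, use ∫_0^L sin²(kπx/L) dx = L/2 and ∫_0^L cos²(kπx/L) dx = L/2.
u² = 25/16·sin²(3*π·x) and (u')² = 225*π^2/16·cos²(3*π·x), and each of sin², cos² integrates to L/2 = 2/3 over (0, 4/3).
∫_0^4/3 u² dx = 25/24, so ||u||_L² = 5*sqrt(6)/12.
∫_0^4/3 (u')² dx = 75*π^2/8, so ||u'||_L² = 5*sqrt(6)*π/4.
Ratio ||u||_L² / ||u'||_L² = 1/(3*π).
Sharp Poincaré constant on H^1_0(0, 4/3) is C_P = L/π = 4/(3*π), achieved by sin(3*π/4·x).
This is the k = 4 harmonic; the ratio L/(kπ) is strictly less than C_P = L/π, consistent with the sharp inequality ||u||_L² ≤ C_P ||u'||_L².


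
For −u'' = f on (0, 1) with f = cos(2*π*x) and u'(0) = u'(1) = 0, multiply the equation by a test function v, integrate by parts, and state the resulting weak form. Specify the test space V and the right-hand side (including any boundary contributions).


V = H^1(0, 1) (no boundary constraint on v; u is determined up to an additive constant); weak form: ∫_0^1 u'v' dx = ∫_0^1 (cos(2*π*x)) v dx for all v ∈ V.

Multiply both sides by a test function v and integrate from 0 to 1:
  ∫_0^1 −u''(x) v(x) dx = ∫_0^1 f(x) v(x) dx.
Integrate the LHS by parts once:
  ∫_0^1 −u'' v dx = −[u'(x) v(x)]_0^1 + ∫_0^1 u'(x) v'(x) dx.
Thus ∫_0^1 u'(x) v'(x) dx = ∫_0^1 f(x) v(x) dx + [u'(x) v(x)]_0^1.
Choose V so that boundary terms are either known or forced to vanish.
u has homogeneous Neumann: u'(0) = u'(1) = 0. So [u' v]_0^1 = 0·v(1) − 0·v(0) = 0 for any v; take V = H^1(0, 1).
Weak formulation: find u (satisfying any essential BC) such that ∫_0^1 u'(x) v'(x) dx = ∫_0^1 f v dx for all v ∈ V (homogeneous Neumann, so boundary terms vanish).
Substituting f(x) = cos(2*π*x), the right-hand side is ∫_0^1 (cos(2*π*x)) v dx.
Compatibility check (pure Neumann): taking v ≡ 1 ∈ V gives 0 = ∫_0^1 f dx + (0) − (0), i.e. ∫_0^1 f dx must equal u'(0) − u'(1) = 0. Indeed ∫_0^1 (cos(2*π*x)) dx = 0, so the data are compatible. The solution is then unique only up to an additive constant (fix it e.g. by requiring ∫_0^1 u dx = 0).


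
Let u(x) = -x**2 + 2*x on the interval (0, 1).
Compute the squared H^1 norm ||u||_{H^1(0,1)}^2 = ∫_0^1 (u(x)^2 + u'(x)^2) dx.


||u||_{H^1}^2 = 28/15

The H^1 norm (squared) on an interval (0, L) is
  ||u||_{H^1}^2 = ∫_0^L u(x)^2 dx + ∫_0^L u'(x)^2 dx.
Compute u'(x) = 2 - 2*x.
Then u(x)^2 = x**4 - 4*x**3 + 4*x**2 and u'(x)^2 = 4*x**2 - 8*x + 4.
Integrate each monomial from 0 to 1 using ∫_0^1 c·x^n dx = c·1^(n+1)/(n+1):
  ∫_0^1 u(x)^2 dx = ∫_0^1 (x^4 - 4*x^3 + 4*x^2) dx. Term by term:
    ∫_0^1 x^4 dx = 1/5;  ∫_0^1 -4*x^3 dx = -1;  ∫_0^1 4*x^2 dx = 4/3.
  Sum: 1/5 − 1 + 4/3 = 8/15.
  ∫_0^1 u'(x)^2 dx = ∫_0^1 (4*x^2 - 8*x + 4) dx. Term by term:
    ∫_0^1 4*x^2 dx = 4/3;  ∫_0^1 -8*x dx = -4;  ∫_0^1 4 dx = 4.
  Sum: 4/3 − 4 + 4 = 4/3.
Adding: ||u||_{H^1}^2 = 8/15 + 4/3 = 28/15.


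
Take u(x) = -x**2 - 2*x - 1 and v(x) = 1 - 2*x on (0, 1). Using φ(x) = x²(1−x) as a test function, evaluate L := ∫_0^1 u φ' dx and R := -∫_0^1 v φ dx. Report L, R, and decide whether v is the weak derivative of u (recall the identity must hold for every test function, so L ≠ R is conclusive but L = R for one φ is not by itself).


LHS = 4/15, RHS = 1/60. No, v is not the weak derivative of u.

u(x) = -x**2 - 2*x - 1, classical derivative u'(x) = -2*x - 2.
φ(x) = x²(1−x), so φ'(x) = x*(2 - 3*x).
Note φ(0) = φ(1) = 0, so the boundary term u·φ vanishes.
LHS = ∫_0^1 u(x) φ'(x) dx = ∫_0^1 (3*x^4 + 4*x^3 - x^2 - 2*x) dx. Term by term:
  ∫_0^1 3*x^4 dx = 3/5;  ∫_0^1 4*x^3 dx = 1;  ∫_0^1 -x^2 dx = -1/3;
  ∫_0^1 -2*x dx = -1.
Sum: 3/5 + 1 − 1/3 − 1 = 4/15.
So LHS = 4/15.
∫_0^1 v(x) φ(x) dx = ∫_0^1 (2*x^4 - 3*x^3 + x^2) dx. Term by term:
  ∫_0^1 2*x^4 dx = 2/5;  ∫_0^1 -3*x^3 dx = -3/4;  ∫_0^1 x^2 dx = 1/3.
Sum: 2/5 − 3/4 + 1/3 = -1/60.
So RHS = -∫_0^1 v(x) φ(x) dx = 1/60.
LHS − RHS = 1/4 ≠ 0, so the identity fails.
(For a valid weak derivative the identity must hold for EVERY test function, in particular this one. The failure shows v is NOT the weak derivative of u.)
Correct weak derivative would be u'(x) = -2*x - 2.


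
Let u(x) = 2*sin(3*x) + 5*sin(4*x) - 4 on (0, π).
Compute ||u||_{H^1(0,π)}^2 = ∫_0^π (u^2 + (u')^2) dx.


||u||_{H^1(0,π)}^2 = -32/3 + 497*π/2

u'(x) = 6*cos(3*x) + 20*cos(4*x).
Expand u² and (u')² and integrate term by term on (0, π), using: for integers n ≥ 1, ∫_0^π sin²(nx) dx = ∫_0^π cos²(nx) dx = π/2; for n ≠ n', ∫_0^π sin(nx)sin(n'x) dx = ∫_0^π cos(nx)cos(n'x) dx = 0; and by product-to-sum, ∫_0^π sin(nx)cos(n'x) dx = ½∫_0^π [sin((n+n')x) + sin((n−n')x)] dx, which is 0 when n+n' is even and 2n/(n²−n'²) when n+n' is odd (it need not vanish on (0, π)). For the constant mode: ∫_0^π 1 dx = π, ∫_0^π cos(nx) dx = 0, ∫_0^π sin(nx) dx = (1−(−1)^n)/n.
  u² squared terms: (-4)²·∫1 dx = 16·π = 16*π;  (2)²·∫sin(3x)² dx = 4·π/2 = 2*π;  (5)²·∫sin(4x)² dx = 25·π/2 = 25*π/2.
  u² cross terms: 2·(-4)·(2)·∫1·sin(3x) dx = -16·(2/3) = -32/3;  2·(-4)·(5)·∫1·sin(4x) dx = -40·(0) = 0;  2·(2)·(5)·∫sin(3x)·sin(4x) dx = 20·(0) = 0.
  So ∫_0^π u² dx = 16*π + 2*π + 25*π/2 − 32/3 + 0 + 0 = -32/3 + 61*π/2.
  (u')² squared terms: (6)²·∫cos(3x)² dx = 36·π/2 = 18*π;  (20)²·∫cos(4x)² dx = 400·π/2 = 200*π.
  (u')² cross terms: 2·(6)·(20)·∫cos(3x)·cos(4x) dx = 240·(0) = 0.
  So ∫_0^π (u')² dx = 18*π + 200*π + 0 = 218*π.
||u||_{H^1}^2 = (-32/3 + 61*π/2) + (218*π) = -32/3 + 497*π/2.


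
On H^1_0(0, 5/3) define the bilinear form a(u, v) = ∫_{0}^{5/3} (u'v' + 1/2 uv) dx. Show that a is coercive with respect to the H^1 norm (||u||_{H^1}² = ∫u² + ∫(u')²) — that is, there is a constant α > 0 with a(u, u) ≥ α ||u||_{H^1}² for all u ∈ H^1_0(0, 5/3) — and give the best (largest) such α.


α = (25 + 18*π^2)/(2*(25 + 9*π^2))

Coercivity of a(·,·) on H^1_0(0, 5/3) means a(u, u) ≥ α ||u||_{H^1}² for every u ∈ H^1_0.
The interval has length L = 5/3, and Poincaré/coercivity depend only on L. Here a(u, u) = ∫(u')² + (1/2)·∫u².
Here 0 < c = 1/2 < 1. The condition a(u,u) ≥ α||u||_{H^1}² reads (1−α)∫(u')² ≥ (α−c)∫u². Any admissible α is ≤ 1 (rapidly oscillating u have ∫u²/∫(u')² → 0), and α = 1 would force 0 ≥ (1−c)∫u², impossible since c < 1; so 1−α > 0. By the sharp Poincaré inequality on H^1_0 of an interval of length L, ∫(u')² ≥ (π/L)²∫u² with equality for the first sine mode sin(π(x−x₀)/L) (x₀ the left endpoint), so the inequality holds for all u iff (1−α)(π/L)² ≥ α − c, i.e. α ≤ ((π/L)² + c)/((π/L)² + 1) = (1 + c(L/π)²)/(1 + (L/π)²). With (π/L)² = 9*π^2/25 and c = 1/2, the largest admissible constant is α = ((π/L)² + c)/((π/L)² + 1).
Simplifying, α = (25 + 18*π^2)/(2*(25 + 9*π^2)).


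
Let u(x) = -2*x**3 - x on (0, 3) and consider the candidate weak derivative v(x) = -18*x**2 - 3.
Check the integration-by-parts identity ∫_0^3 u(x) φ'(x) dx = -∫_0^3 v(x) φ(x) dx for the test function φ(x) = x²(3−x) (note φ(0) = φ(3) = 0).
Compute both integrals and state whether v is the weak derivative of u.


LHS = 3051/20, RHS = 9153/20. No, v is not the weak derivative of u.

u(x) = -2*x**3 - x, classical derivative u'(x) = -6*x**2 - 1.
φ(x) = x²(3−x), so φ'(x) = 3*x*(2 - x).
Note φ(0) = φ(3) = 0, so the boundary term u·φ vanishes.
LHS = ∫_0^3 u(x) φ'(x) dx = ∫_0^3 (6*x^5 - 12*x^4 + 3*x^3 - 6*x^2) dx. Term by term:
  ∫_0^3 6*x^5 dx = 729;  ∫_0^3 -12*x^4 dx = -2916/5;  ∫_0^3 3*x^3 dx = 243/4;
  ∫_0^3 -6*x^2 dx = -54.
Sum: 729 − 2916/5 + 243/4 − 54 = 3051/20.
So LHS = 3051/20.
∫_0^3 v(x) φ(x) dx = ∫_0^3 (18*x^5 - 54*x^4 + 3*x^3 - 9*x^2) dx. Term by term:
  ∫_0^3 18*x^5 dx = 2187;  ∫_0^3 -54*x^4 dx = -13122/5;  ∫_0^3 3*x^3 dx = 243/4;
  ∫_0^3 -9*x^2 dx = -81.
Sum: 2187 − 13122/5 + 243/4 − 81 = -9153/20.
So RHS = -∫_0^3 v(x) φ(x) dx = 9153/20.
LHS − RHS = -3051/10 ≠ 0, so the identity fails.
(For a valid weak derivative the identity must hold for EVERY test function, in particular this one. The failure shows v is NOT the weak derivative of u.)
Correct weak derivative would be u'(x) = -6*x**2 - 1.


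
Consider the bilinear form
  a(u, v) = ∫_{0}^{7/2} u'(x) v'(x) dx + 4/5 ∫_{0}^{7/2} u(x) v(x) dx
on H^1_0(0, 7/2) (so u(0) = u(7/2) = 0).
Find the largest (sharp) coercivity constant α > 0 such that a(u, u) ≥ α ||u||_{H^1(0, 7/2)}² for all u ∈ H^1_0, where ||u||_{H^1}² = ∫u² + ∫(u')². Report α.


α = 4*(49 + 5*π^2)/(5*(4*π^2 + 49))

Coercivity of a(·,·) on H^1_0(0, 7/2) means a(u, u) ≥ α ||u||_{H^1}² for every u ∈ H^1_0.
The interval has length L = 7/2, and Poincaré/coercivity depend only on L. Here a(u, u) = ∫(u')² + (4/5)·∫u².
Here 0 < c = 4/5 < 1. The condition a(u,u) ≥ α||u||_{H^1}² reads (1−α)∫(u')² ≥ (α−c)∫u². Any admissible α is ≤ 1 (rapidly oscillating u have ∫u²/∫(u')² → 0), and α = 1 would force 0 ≥ (1−c)∫u², impossible since c < 1; so 1−α > 0. By the sharp Poincaré inequality on H^1_0 of an interval of length L, ∫(u')² ≥ (π/L)²∫u² with equality for the first sine mode sin(π(x−x₀)/L) (x₀ the left endpoint), so the inequality holds for all u iff (1−α)(π/L)² ≥ α − c, i.e. α ≤ ((π/L)² + c)/((π/L)² + 1) = (1 + c(L/π)²)/(1 + (L/π)²). With (π/L)² = 4*π^2/49 and c = 4/5, the largest admissible constant is α = ((π/L)² + c)/((π/L)² + 1).
Simplifying, α = 4*(49 + 5*π^2)/(5*(4*π^2 + 49)).


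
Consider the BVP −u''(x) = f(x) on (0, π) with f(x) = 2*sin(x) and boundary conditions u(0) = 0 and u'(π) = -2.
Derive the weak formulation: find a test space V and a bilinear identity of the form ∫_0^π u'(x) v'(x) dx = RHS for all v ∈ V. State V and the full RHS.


V = {v ∈ H^1(0, π) : v(0) = 0} (test functions vanish at x = 0 where u is specified); weak form: ∫_0^π u'v' dx = ∫_0^π (2*sin(x)) v dx − 2·v(π) for all v ∈ V.

Multiply both sides by a test function v and integrate from 0 to π:
  ∫_0^π −u''(x) v(x) dx = ∫_0^π f(x) v(x) dx.
Integrate the LHS by parts once:
  ∫_0^π −u'' v dx = −[u'(x) v(x)]_0^π + ∫_0^π u'(x) v'(x) dx.
Thus ∫_0^π u'(x) v'(x) dx = ∫_0^π f(x) v(x) dx + [u'(x) v(x)]_0^π.
Choose V so that boundary terms are either known or forced to vanish.
Mixed BC: u(0) = 0 (Dirichlet) and u'(π) = -2 (Neumann). Define V = {v ∈ H^1(0, π) : v(0) = 0}. Then [u' v]_0^π = u'(π)·v(π) − u'(0)·0 = − 2·v(π).
Weak formulation: find u (satisfying any essential BC) such that ∫_0^π u'(x) v'(x) dx = ∫_0^π f v dx − 2·v(π) for all v ∈ V (Dirichlet at 0 absorbed into V; Neumann datum at x = π contributes the boundary term).
Substituting f(x) = 2*sin(x), the right-hand side is ∫_0^π (2*sin(x)) v dx − 2·v(π).


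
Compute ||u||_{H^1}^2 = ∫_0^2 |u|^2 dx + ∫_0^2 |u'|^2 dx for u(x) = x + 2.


||u||_{H^1}^2 = 62/3

The H^1 norm (squared) on an interval (0, L) is
  ||u||_{H^1}^2 = ∫_0^L u(x)^2 dx + ∫_0^L u'(x)^2 dx.
Compute u'(x) = 1.
Then u(x)^2 = x**2 + 4*x + 4 and u'(x)^2 = 1.
Integrate each monomial from 0 to 2 using ∫_0^2 c·x^n dx = c·2^(n+1)/(n+1):
  ∫_0^2 u(x)^2 dx = ∫_0^2 (x^2 + 4*x + 4) dx. Term by term:
    ∫_0^2 x^2 dx = 8/3;  ∫_0^2 4*x dx = 8;  ∫_0^2 4 dx = 8.
  Sum: 8/3 + 8 + 8 = 56/3.
  ∫_0^2 u'(x)^2 dx = ∫_0^2 (1) dx. Term by term:
    ∫_0^2 1 dx = 2.
Adding: ||u||_{H^1}^2 = 56/3 + 2 = 62/3.


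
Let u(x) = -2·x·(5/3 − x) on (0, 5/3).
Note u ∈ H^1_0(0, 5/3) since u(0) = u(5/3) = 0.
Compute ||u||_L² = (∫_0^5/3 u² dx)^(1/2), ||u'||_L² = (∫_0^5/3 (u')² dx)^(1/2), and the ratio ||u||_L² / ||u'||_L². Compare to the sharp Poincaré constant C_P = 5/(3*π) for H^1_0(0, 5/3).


||u||_L² / ||u'||_L² = sqrt(10)/6 < C_P = 5/(3*π).

u(x) = -2·x·(5/3 − x), so u'(x) = 4*x - 10/3.
u(x) = -2·x·(5/3 − x) vanishes at x = 0 and x = 5/3, so u ∈ H^1_0(0, 5/3). Differentiate via the product rule and integrate the resulting polynomials term by term.
  ∫_0^5/3 u² dx = ∫_0^5/3 (4*x^4 - 40*x^3/3 + 100*x^2/9) dx. Term by term:
    ∫_0^5/3 4*x^4 dx = 2500/243;  ∫_0^5/3 -40*x^3/3 dx = -6250/243;  ∫_0^5/3 100*x^2/9 dx = 12500/729.
  Sum: 2500/243 − 6250/243 + 12500/729 = 1250/729.
  ∫_0^5/3 (u')² dx = ∫_0^5/3 (16*x^2 - 80*x/3 + 100/9) dx. Term by term:
    ∫_0^5/3 16*x^2 dx = 2000/81;  ∫_0^5/3 -80*x/3 dx = -1000/27;  ∫_0^5/3 100/9 dx = 500/27.
  Sum: 2000/81 − 1000/27 + 500/27 = 500/81.
∫_0^5/3 u² dx = 1250/729, so ||u||_L² = 25*sqrt(2)/27.
∫_0^5/3 (u')² dx = 500/81, so ||u'||_L² = 10*sqrt(5)/9.
Ratio ||u||_L² / ||u'||_L² = sqrt(10)/6.
Sharp Poincaré constant on H^1_0(0, 5/3) is C_P = L/π = 5/(3*π), achieved by sin(3*π/5·x).
A polynomial bump cannot attain the sharp Poincaré constant (only the first sine eigenfunction does), so the ratio is strictly less than C_P, consistent with ||u||_L² ≤ C_P ||u'||_L².


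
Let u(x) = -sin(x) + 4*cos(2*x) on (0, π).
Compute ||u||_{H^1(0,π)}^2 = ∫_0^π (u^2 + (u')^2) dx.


||u||_{H^1(0,π)}^2 = 80/3 + 41*π

u'(x) = -8*sin(2*x) - cos(x).
Expand u² and (u')² and integrate term by term on (0, π), using: for integers n ≥ 1, ∫_0^π sin²(nx) dx = ∫_0^π cos²(nx) dx = π/2; for n ≠ n', ∫_0^π sin(nx)sin(n'x) dx = ∫_0^π cos(nx)cos(n'x) dx = 0; and by product-to-sum, ∫_0^π sin(nx)cos(n'x) dx = ½∫_0^π [sin((n+n')x) + sin((n−n')x)] dx, which is 0 when n+n' is even and 2n/(n²−n'²) when n+n' is odd (it need not vanish on (0, π)).
  u² squared terms: (-1)²·∫sin(x)² dx = 1·π/2 = π/2;  (4)²·∫cos(2x)² dx = 16·π/2 = 8*π.
  u² cross terms: 2·(-1)·(4)·∫sin(x)·cos(2x) dx = -8·(-2/3) = 16/3.
  So ∫_0^π u² dx = π/2 + 8*π + 16/3 = 16/3 + 17*π/2.
  (u')² squared terms: (-1)²·∫cos(x)² dx = 1·π/2 = π/2;  (-8)²·∫sin(2x)² dx = 64·π/2 = 32*π.
  (u')² cross terms: 2·(-1)·(-8)·∫cos(x)·sin(2x) dx = 16·(4/3) = 64/3.
  So ∫_0^π (u')² dx = π/2 + 32*π + 64/3 = 64/3 + 65*π/2.
||u||_{H^1}^2 = (16/3 + 17*π/2) + (64/3 + 65*π/2) = 80/3 + 41*π.


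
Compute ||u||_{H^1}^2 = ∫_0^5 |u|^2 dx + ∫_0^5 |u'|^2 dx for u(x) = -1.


||u||_{H^1}^2 = 5

The H^1 norm (squared) on an interval (0, L) is
  ||u||_{H^1}^2 = ∫_0^L u(x)^2 dx + ∫_0^L u'(x)^2 dx.
Compute u'(x) = 0.
Then u(x)^2 = 1 and u'(x)^2 = 0.
Integrate each monomial from 0 to 5 using ∫_0^5 c·x^n dx = c·5^(n+1)/(n+1):
  ∫_0^5 u(x)^2 dx = ∫_0^5 (1) dx. Term by term:
    ∫_0^5 1 dx = 5.
  ∫_0^5 u'(x)^2 dx = ∫_0^5 (0) dx. Term by term:
    ∫_0^5 0 dx = 0.
Adding: ||u||_{H^1}^2 = 5 + 0 = 5.


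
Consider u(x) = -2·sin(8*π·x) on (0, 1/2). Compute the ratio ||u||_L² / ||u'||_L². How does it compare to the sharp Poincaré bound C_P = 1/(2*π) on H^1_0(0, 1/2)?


||u||_L² / ||u'||_L² = 1/(8*π) < C_P = 1/(2*π).

u(x) = -2·sin(8*π·x), so u'(x) = -16*π*cos(8*π*x).
Writing u(x) = A·sin(kπx/L) with A = -2 and k = 4, use ∫_0^L sin²(kπx/L) dx = L/2 and ∫_0^L cos²(kπx/L) dx = L/2.
u² = 4·sin²(8*π·x) and (u')² = 256*π^2·cos²(8*π·x), and each of sin², cos² integrates to L/2 = 1/4 over (0, 1/2).
∫_0^1/2 u² dx = 1, so ||u||_L² = 1.
∫_0^1/2 (u')² dx = 64*π^2, so ||u'||_L² = 8*π.
Ratio ||u||_L² / ||u'||_L² = 1/(8*π).
Sharp Poincaré constant on H^1_0(0, 1/2) is C_P = L/π = 1/(2*π), achieved by sin(2*π·x).
This is the k = 4 harmonic; the ratio L/(kπ) is strictly less than C_P = L/π, consistent with the sharp inequality ||u||_L² ≤ C_P ||u'||_L².


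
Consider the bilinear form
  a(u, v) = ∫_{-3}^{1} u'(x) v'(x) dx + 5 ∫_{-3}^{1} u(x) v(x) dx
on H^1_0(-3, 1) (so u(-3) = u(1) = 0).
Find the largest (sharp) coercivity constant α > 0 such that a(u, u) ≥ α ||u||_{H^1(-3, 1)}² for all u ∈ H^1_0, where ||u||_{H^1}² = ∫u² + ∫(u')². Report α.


α = 1

Coercivity of a(·,·) on H^1_0(-3, 1) means a(u, u) ≥ α ||u||_{H^1}² for every u ∈ H^1_0.
The interval has length L = 4, and Poincaré/coercivity depend only on L. Here a(u, u) = ∫(u')² + (5)·∫u².
Here c = 5 ≥ 1, so a(u,u) = ∫(u')² + c∫u² ≥ ∫(u')² + ∫u² = ||u||_{H^1}², i.e. α = 1 works. No larger α is possible: a(u,u) ≥ α||u||_{H^1}² means (1−α)∫(u')² ≥ (α−c)∫u², and for the modes u_n = sin(nπ(x−x₀)/L) (x₀ the left endpoint) one has ∫u_n²/∫(u_n')² = (L/(nπ))² → 0, so a(u_n,u_n)/||u_n||_{H^1}² → 1. Hence the optimal constant is α = 1.
Therefore α = 1.


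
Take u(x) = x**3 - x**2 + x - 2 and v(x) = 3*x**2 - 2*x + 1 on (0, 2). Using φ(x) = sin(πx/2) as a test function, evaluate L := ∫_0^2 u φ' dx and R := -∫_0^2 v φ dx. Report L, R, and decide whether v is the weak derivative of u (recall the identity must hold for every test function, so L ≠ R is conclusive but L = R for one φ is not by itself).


LHS = -20/π + 96/π^3, RHS = -20/π + 96/π^3. Yes, v = u' weakly.

u(x) = x**3 - x**2 + x - 2, classical derivative u'(x) = 3*x**2 - 2*x + 1.
φ(x) = sin(πx/2), so φ'(x) = π*cos(π*x/2)/2.
Note φ(0) = φ(2) = 0, so the boundary term u·φ vanishes.
LHS = ∫_0^2 u(x) φ'(x) dx = ∫_0^2 (π*x^3*cos(π*x/2)/2 - π*x^2*cos(π*x/2)/2 + π*x*cos(π*x/2)/2 - π*cos(π*x/2)) dx. Term by term:
  ∫_0^2 -π*cos(π*x/2) dx = 0;  ∫_0^2 π*x*cos(π*x/2)/2 dx = -4/π;  ∫_0^2 π*x^3*cos(π*x/2)/2 dx = -24/π + 96/π^3;
  ∫_0^2 -π*x^2*cos(π*x/2)/2 dx = 8/π.
Sum: 0 − 4/π + -24/π + 96/π^3 + 8/π = -20/π + 96/π^3.
So LHS = -20/π + 96/π^3.
∫_0^2 v(x) φ(x) dx = ∫_0^2 (3*x^2*sin(π*x/2) - 2*x*sin(π*x/2) + sin(π*x/2)) dx. Term by term:
  ∫_0^2 -2*x*sin(π*x/2) dx = -8/π;  ∫_0^2 3*x^2*sin(π*x/2) dx = -96/π^3 + 24/π;  ∫_0^2 sin(π*x/2) dx = 4/π.
Sum: -8/π + -96/π^3 + 24/π + 4/π = -96/π^3 + 20/π.
So RHS = -∫_0^2 v(x) φ(x) dx = -20/π + 96/π^3.
LHS = RHS, so the identity holds for this test φ.
Moreover u is smooth here and v(x) = u'(x) = 3*x**2 - 2*x + 1 pointwise, so the identity holds for every test function. Hence v is the weak derivative of u.


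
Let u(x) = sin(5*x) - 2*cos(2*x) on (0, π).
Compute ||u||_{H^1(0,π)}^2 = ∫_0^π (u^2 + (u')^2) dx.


||u||_{H^1(0,π)}^2 = -200/21 + 23*π

u'(x) = 4*sin(2*x) + 5*cos(5*x).
Expand u² and (u')² and integrate term by term on (0, π), using: for integers n ≥ 1, ∫_0^π sin²(nx) dx = ∫_0^π cos²(nx) dx = π/2; for n ≠ n', ∫_0^π sin(nx)sin(n'x) dx = ∫_0^π cos(nx)cos(n'x) dx = 0; and by product-to-sum, ∫_0^π sin(nx)cos(n'x) dx = ½∫_0^π [sin((n+n')x) + sin((n−n')x)] dx, which is 0 when n+n' is even and 2n/(n²−n'²) when n+n' is odd (it need not vanish on (0, π)).
  u² squared terms: (-2)²·∫cos(2x)² dx = 4·π/2 = 2*π;  (1)²·∫sin(5x)² dx = 1·π/2 = π/2.
  u² cross terms: 2·(-2)·(1)·∫cos(2x)·sin(5x) dx = -4·(10/21) = -40/21.
  So ∫_0^π u² dx = 2*π + π/2 − 40/21 = -40/21 + 5*π/2.
  (u')² squared terms: (4)²·∫sin(2x)² dx = 16·π/2 = 8*π;  (5)²·∫cos(5x)² dx = 25·π/2 = 25*π/2.
  (u')² cross terms: 2·(4)·(5)·∫sin(2x)·cos(5x) dx = 40·(-4/21) = -160/21.
  So ∫_0^π (u')² dx = 8*π + 25*π/2 − 160/21 = -160/21 + 41*π/2.
||u||_{H^1}^2 = (-40/21 + 5*π/2) + (-160/21 + 41*π/2) = -200/21 + 23*π.


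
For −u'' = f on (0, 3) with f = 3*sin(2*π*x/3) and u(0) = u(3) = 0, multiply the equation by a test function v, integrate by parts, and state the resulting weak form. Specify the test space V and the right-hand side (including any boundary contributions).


V = H^1_0(0, 3) (so v(0) = v(3) = 0); weak form: ∫_0^3 u'v' dx = ∫_0^3 (3*sin(2*π*x/3)) v dx for all v ∈ V.

Multiply both sides by a test function v and integrate from 0 to 3:
  ∫_0^3 −u''(x) v(x) dx = ∫_0^3 f(x) v(x) dx.
Integrate the LHS by parts once:
  ∫_0^3 −u'' v dx = −[u'(x) v(x)]_0^3 + ∫_0^3 u'(x) v'(x) dx.
Thus ∫_0^3 u'(x) v'(x) dx = ∫_0^3 f(x) v(x) dx + [u'(x) v(x)]_0^3.
Choose V so that boundary terms are either known or forced to vanish.
u is Dirichlet: u(0) = u(3) = 0. Let V = H^1_0(0, 3); then v(0) = v(3) = 0, and [u' v]_0^3 = 0.
Weak formulation: find u (satisfying any essential BC) such that ∫_0^3 u'(x) v'(x) dx = ∫_0^3 f v dx for all v ∈ V.
Substituting f(x) = 3*sin(2*π*x/3), the right-hand side is ∫_0^3 (3*sin(2*π*x/3)) v dx.


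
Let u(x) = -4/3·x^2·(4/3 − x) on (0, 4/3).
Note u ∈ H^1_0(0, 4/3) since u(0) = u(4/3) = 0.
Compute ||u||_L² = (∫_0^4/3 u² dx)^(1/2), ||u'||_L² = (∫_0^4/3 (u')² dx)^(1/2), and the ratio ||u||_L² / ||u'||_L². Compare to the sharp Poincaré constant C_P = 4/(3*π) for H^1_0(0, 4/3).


||u||_L² / ||u'||_L² = 2*sqrt(14)/21 < C_P = 4/(3*π).

u(x) = -4/3·x^2·(4/3 − x), so u'(x) = 4*x*(9*x - 8)/9.
u(x) = -4/3·x^2·(4/3 − x) vanishes at x = 0 and x = 4/3, so u ∈ H^1_0(0, 4/3). Differentiate via the product rule and integrate the resulting polynomials term by term.
  ∫_0^4/3 u² dx = ∫_0^4/3 (16*x^6/9 - 128*x^5/27 + 256*x^4/81) dx. Term by term:
    ∫_0^4/3 16*x^6/9 dx = 262144/137781;  ∫_0^4/3 -128*x^5/27 dx = -262144/59049;  ∫_0^4/3 256*x^4/81 dx = 262144/98415.
  Sum: 262144/137781 − 262144/59049 + 262144/98415 = 262144/2066715.
  ∫_0^4/3 (u')² dx = ∫_0^4/3 (16*x^4 - 256*x^3/9 + 1024*x^2/81) dx. Term by term:
    ∫_0^4/3 16*x^4 dx = 16384/1215;  ∫_0^4/3 -256*x^3/9 dx = -16384/729;  ∫_0^4/3 1024*x^2/81 dx = 65536/6561.
  Sum: 16384/1215 − 16384/729 + 65536/6561 = 32768/32805.
∫_0^4/3 u² dx = 262144/2066715, so ||u||_L² = 512*sqrt(35)/8505.
∫_0^4/3 (u')² dx = 32768/32805, so ||u'||_L² = 128*sqrt(10)/405.
Ratio ||u||_L² / ||u'||_L² = 2*sqrt(14)/21.
Sharp Poincaré constant on H^1_0(0, 4/3) is C_P = L/π = 4/(3*π), achieved by sin(3*π/4·x).
A polynomial bump cannot attain the sharp Poincaré constant (only the first sine eigenfunction does), so the ratio is strictly less than C_P, consistent with ||u||_L² ≤ C_P ||u'||_L².


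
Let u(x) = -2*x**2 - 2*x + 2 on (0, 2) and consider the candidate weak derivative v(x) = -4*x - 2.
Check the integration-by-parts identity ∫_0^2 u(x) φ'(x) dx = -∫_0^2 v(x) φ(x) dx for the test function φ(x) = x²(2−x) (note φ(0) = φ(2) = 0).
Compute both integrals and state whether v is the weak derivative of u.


LHS = 136/15, RHS = 136/15. Yes, v = u' weakly.

u(x) = -2*x**2 - 2*x + 2, classical derivative u'(x) = -4*x - 2.
φ(x) = x²(2−x), so φ'(x) = x*(4 - 3*x).
Note φ(0) = φ(2) = 0, so the boundary term u·φ vanishes.
LHS = ∫_0^2 u(x) φ'(x) dx = ∫_0^2 (6*x^4 - 2*x^3 - 14*x^2 + 8*x) dx. Term by term:
  ∫_0^2 6*x^4 dx = 192/5;  ∫_0^2 -2*x^3 dx = -8;  ∫_0^2 -14*x^2 dx = -112/3;
  ∫_0^2 8*x dx = 16.
Sum: 192/5 − 8 − 112/3 + 16 = 136/15.
So LHS = 136/15.
∫_0^2 v(x) φ(x) dx = ∫_0^2 (4*x^4 - 6*x^3 - 4*x^2) dx. Term by term:
  ∫_0^2 4*x^4 dx = 128/5;  ∫_0^2 -6*x^3 dx = -24;  ∫_0^2 -4*x^2 dx = -32/3.
Sum: 128/5 − 24 − 32/3 = -136/15.
So RHS = -∫_0^2 v(x) φ(x) dx = 136/15.
LHS = RHS, so the identity holds for this test φ.
Moreover u is smooth here and v(x) = u'(x) = -4*x - 2 pointwise, so the identity holds for every test function. Hence v is the weak derivative of u.


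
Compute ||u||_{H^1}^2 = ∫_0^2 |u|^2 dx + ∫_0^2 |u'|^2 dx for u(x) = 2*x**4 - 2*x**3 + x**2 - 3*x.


||u||_{H^1}^2 = 133726/315

The H^1 norm (squared) on an interval (0, L) is
  ||u||_{H^1}^2 = ∫_0^L u(x)^2 dx + ∫_0^L u'(x)^2 dx.
Compute u'(x) = 8*x**3 - 6*x**2 + 2*x - 3.
Then u(x)^2 = 4*x**8 - 8*x**7 + 8*x**6 - 16*x**5 + 13*x**4 - 6*x**3 + 9*x**2 and u'(x)^2 = 64*x**6 - 96*x**5 + 68*x**4 - 72*x**3 + 40*x**2 - 12*x + 9.
Integrate each monomial from 0 to 2 using ∫_0^2 c·x^n dx = c·2^(n+1)/(n+1):
  ∫_0^2 u(x)^2 dx = ∫_0^2 (4*x^8 - 8*x^7 + 8*x^6 - 16*x^5 + 13*x^4 - 6*x^3 + 9*x^2) dx. Term by term:
    ∫_0^2 4*x^8 dx = 2048/9;  ∫_0^2 -8*x^7 dx = -256;  ∫_0^2 8*x^6 dx = 1024/7;
    ∫_0^2 -16*x^5 dx = -512/3;  ∫_0^2 13*x^4 dx = 416/5;  ∫_0^2 -6*x^3 dx = -24;
    ∫_0^2 9*x^2 dx = 24.
  Sum: 2048/9 − 256 + 1024/7 − 512/3 + 416/5 − 24 + 24 = 9568/315.
  ∫_0^2 u'(x)^2 dx = ∫_0^2 (64*x^6 - 96*x^5 + 68*x^4 - 72*x^3 + 40*x^2 - 12*x + 9) dx. Term by term:
    ∫_0^2 64*x^6 dx = 8192/7;  ∫_0^2 -96*x^5 dx = -1024;  ∫_0^2 68*x^4 dx = 2176/5;
    ∫_0^2 -72*x^3 dx = -288;  ∫_0^2 40*x^2 dx = 320/3;  ∫_0^2 -12*x dx = -24;
    ∫_0^2 9 dx = 18.
  Sum: 8192/7 − 1024 + 2176/5 − 288 + 320/3 − 24 + 18 = 41386/105.
Adding: ||u||_{H^1}^2 = 9568/315 + 41386/105 = 133726/315.


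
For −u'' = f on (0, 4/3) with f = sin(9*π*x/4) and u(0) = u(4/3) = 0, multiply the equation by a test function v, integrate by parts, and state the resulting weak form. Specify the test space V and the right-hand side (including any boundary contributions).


V = H^1_0(0, 4/3) (so v(0) = v(4/3) = 0); weak form: ∫_0^4/3 u'v' dx = ∫_0^4/3 (sin(9*π*x/4)) v dx for all v ∈ V.

Multiply both sides by a test function v and integrate from 0 to 4/3:
  ∫_0^4/3 −u''(x) v(x) dx = ∫_0^4/3 f(x) v(x) dx.
Integrate the LHS by parts once:
  ∫_0^4/3 −u'' v dx = −[u'(x) v(x)]_0^4/3 + ∫_0^4/3 u'(x) v'(x) dx.
Thus ∫_0^4/3 u'(x) v'(x) dx = ∫_0^4/3 f(x) v(x) dx + [u'(x) v(x)]_0^4/3.
Choose V so that boundary terms are either known or forced to vanish.
u is Dirichlet: u(0) = u(4/3) = 0. Let V = H^1_0(0, 4/3); then v(0) = v(4/3) = 0, and [u' v]_0^4/3 = 0.
Weak formulation: find u (satisfying any essential BC) such that ∫_0^4/3 u'(x) v'(x) dx = ∫_0^4/3 f v dx for all v ∈ V.
Substituting f(x) = sin(9*π*x/4), the right-hand side is ∫_0^4/3 (sin(9*π*x/4)) v dx.


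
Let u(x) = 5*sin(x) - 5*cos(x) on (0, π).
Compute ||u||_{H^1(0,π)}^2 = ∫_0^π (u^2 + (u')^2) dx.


||u||_{H^1(0,π)}^2 = 50*π

u'(x) = 5*sin(x) + 5*cos(x).
Expand u² and (u')² and integrate term by term on (0, π), using: for integers n ≥ 1, ∫_0^π sin²(nx) dx = ∫_0^π cos²(nx) dx = π/2; for n ≠ n', ∫_0^π sin(nx)sin(n'x) dx = ∫_0^π cos(nx)cos(n'x) dx = 0; and by product-to-sum, ∫_0^π sin(nx)cos(n'x) dx = ½∫_0^π [sin((n+n')x) + sin((n−n')x)] dx, which is 0 when n+n' is even and 2n/(n²−n'²) when n+n' is odd (it need not vanish on (0, π)).
  u² squared terms: (-5)²·∫cos(x)² dx = 25·π/2 = 25*π/2;  (5)²·∫sin(x)² dx = 25·π/2 = 25*π/2.
  u² cross terms: 2·(-5)·(5)·∫cos(x)·sin(x) dx = -50·(0) = 0.
  So ∫_0^π u² dx = 25*π/2 + 25*π/2 + 0 = 25*π.
  (u')² squared terms: (5)²·∫cos(x)² dx = 25·π/2 = 25*π/2;  (5)²·∫sin(x)² dx = 25·π/2 = 25*π/2.
  (u')² cross terms: 2·(5)·(5)·∫cos(x)·sin(x) dx = 50·(0) = 0.
  So ∫_0^π (u')² dx = 25*π/2 + 25*π/2 + 0 = 25*π.
||u||_{H^1}^2 = (25*π) + (25*π) = 50*π.


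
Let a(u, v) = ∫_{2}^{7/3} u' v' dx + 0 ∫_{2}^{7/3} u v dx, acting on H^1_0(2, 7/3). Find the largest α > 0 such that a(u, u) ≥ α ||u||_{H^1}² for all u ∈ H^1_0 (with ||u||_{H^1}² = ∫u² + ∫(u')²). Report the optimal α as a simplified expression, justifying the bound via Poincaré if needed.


α = 9*π^2/(1 + 9*π^2)

Coercivity of a(·,·) on H^1_0(2, 7/3) means a(u, u) ≥ α ||u||_{H^1}² for every u ∈ H^1_0.
The interval has length L = 1/3, and Poincaré/coercivity depend only on L. Here a(u, u) = ∫(u')² + (0)·∫u².
Here c = 0, so a(u,u) = ∫(u')² alone. The condition a(u,u) ≥ α||u||_{H^1}² reads (1−α)∫(u')² ≥ (α−c)∫u². Any admissible α is ≤ 1 (rapidly oscillating u have ∫u²/∫(u')² → 0), and α = 1 would force 0 ≥ (1−c)∫u², impossible since c < 1; so 1−α > 0. By the sharp Poincaré inequality on H^1_0 of an interval of length L, ∫(u')² ≥ (π/L)²∫u² with equality for the first sine mode sin(π(x−x₀)/L) (x₀ the left endpoint), so the inequality holds for all u iff (1−α)(π/L)² ≥ α − c, i.e. α ≤ ((π/L)² + c)/((π/L)² + 1) = (1 + c(L/π)²)/(1 + (L/π)²). (Direct route, valid since c ≤ 0: Poincaré gives c∫u² ≥ c(L/π)²∫(u')², so a(u,u) ≥ (1 + c(L/π)²)∫(u')², while ||u||_{H^1}² ≤ (1 + (L/π)²)∫(u')²; dividing yields the same α.) With (π/L)² = 9*π^2 and c = 0, the largest admissible constant is α = ((π/L)² + c)/((π/L)² + 1).
Simplifying, α = 9*π^2/(1 + 9*π^2).


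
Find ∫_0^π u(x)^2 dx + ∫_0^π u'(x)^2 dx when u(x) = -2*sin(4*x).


||u||_{H^1(0,π)}^2 = 34*π

u'(x) = -8*cos(4*x).
Expand u² and (u')² and integrate term by term on (0, π), using: for integers n ≥ 1, ∫_0^π sin²(nx) dx = ∫_0^π cos²(nx) dx = π/2; for n ≠ n', ∫_0^π sin(nx)sin(n'x) dx = ∫_0^π cos(nx)cos(n'x) dx = 0; and by product-to-sum, ∫_0^π sin(nx)cos(n'x) dx = ½∫_0^π [sin((n+n')x) + sin((n−n')x)] dx, which is 0 when n+n' is even and 2n/(n²−n'²) when n+n' is odd (it need not vanish on (0, π)).
  u² squared terms: (-2)²·∫sin(4x)² dx = 4·π/2 = 2*π.
  So ∫_0^π u² dx = 2*π.
  (u')² squared terms: (-8)²·∫cos(4x)² dx = 64·π/2 = 32*π.
  So ∫_0^π (u')² dx = 32*π.
||u||_{H^1}^2 = (2*π) + (32*π) = 34*π.


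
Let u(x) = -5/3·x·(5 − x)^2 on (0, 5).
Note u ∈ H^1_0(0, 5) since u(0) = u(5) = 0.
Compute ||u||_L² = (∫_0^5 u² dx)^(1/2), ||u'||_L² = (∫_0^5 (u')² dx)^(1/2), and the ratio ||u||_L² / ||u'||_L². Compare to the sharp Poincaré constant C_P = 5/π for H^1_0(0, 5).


||u||_L² / ||u'||_L² = 5*sqrt(14)/14 < C_P = 5/π.

u(x) = -5/3·x·(5 − x)^2, so u'(x) = -5*x^2 + 100*x/3 - 125/3.
u(x) = -5/3·x·(5 − x)^2 vanishes at x = 0 and x = 5, so u ∈ H^1_0(0, 5). Differentiate via the product rule and integrate the resulting polynomials term by term.
  ∫_0^5 u² dx = ∫_0^5 (25*x^6/9 - 500*x^5/9 + 1250*x^4/3 - 12500*x^3/9 + 15625*x^2/9) dx. Term by term:
    ∫_0^5 25*x^6/9 dx = 1953125/63;  ∫_0^5 -500*x^5/9 dx = -3906250/27;  ∫_0^5 1250*x^4/3 dx = 781250/3;
    ∫_0^5 -12500*x^3/9 dx = -1953125/9;  ∫_0^5 15625*x^2/9 dx = 1953125/27.
  Sum: 1953125/63 − 3906250/27 + 781250/3 − 1953125/9 + 1953125/27 = 390625/189.
  ∫_0^5 (u')² dx = ∫_0^5 (25*x^4 - 1000*x^3/3 + 13750*x^2/9 - 25000*x/9 + 15625/9) dx. Term by term:
    ∫_0^5 25*x^4 dx = 15625;  ∫_0^5 -1000*x^3/3 dx = -156250/3;  ∫_0^5 13750*x^2/9 dx = 1718750/27;
    ∫_0^5 -25000*x/9 dx = -312500/9;  ∫_0^5 15625/9 dx = 78125/9.
  Sum: 15625 − 156250/3 + 1718750/27 − 312500/9 + 78125/9 = 31250/27.
∫_0^5 u² dx = 390625/189, so ||u||_L² = 625*sqrt(21)/63.
∫_0^5 (u')² dx = 31250/27, so ||u'||_L² = 125*sqrt(6)/9.
Ratio ||u||_L² / ||u'||_L² = 5*sqrt(14)/14.
Sharp Poincaré constant on H^1_0(0, 5) is C_P = L/π = 5/π, achieved by sin(π/5·x).
A polynomial bump cannot attain the sharp Poincaré constant (only the first sine eigenfunction does), so the ratio is strictly less than C_P, consistent with ||u||_L² ≤ C_P ||u'||_L².


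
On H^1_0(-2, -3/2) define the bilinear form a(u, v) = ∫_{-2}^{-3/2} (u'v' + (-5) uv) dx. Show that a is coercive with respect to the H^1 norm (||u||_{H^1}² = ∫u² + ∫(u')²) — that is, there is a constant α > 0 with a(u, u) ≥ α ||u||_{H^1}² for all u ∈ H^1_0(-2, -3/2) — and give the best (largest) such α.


α = (-5 + 4*π^2)/(1 + 4*π^2)

Coercivity of a(·,·) on H^1_0(-2, -3/2) means a(u, u) ≥ α ||u||_{H^1}² for every u ∈ H^1_0.
The interval has length L = 1/2, and Poincaré/coercivity depend only on L. Here a(u, u) = ∫(u')² + (-5)·∫u².
Here c = -5 < 0 with |c| < (π/L)² = 4*π^2, so coercivity still holds. The condition a(u,u) ≥ α||u||_{H^1}² reads (1−α)∫(u')² ≥ (α−c)∫u². Any admissible α is ≤ 1 (rapidly oscillating u have ∫u²/∫(u')² → 0), and α = 1 would force 0 ≥ (1−c)∫u², impossible since c < 1; so 1−α > 0. By the sharp Poincaré inequality on H^1_0 of an interval of length L, ∫(u')² ≥ (π/L)²∫u² with equality for the first sine mode sin(π(x−x₀)/L) (x₀ the left endpoint), so the inequality holds for all u iff (1−α)(π/L)² ≥ α − c, i.e. α ≤ ((π/L)² + c)/((π/L)² + 1) = (1 + c(L/π)²)/(1 + (L/π)²). (Direct route, valid since c ≤ 0: Poincaré gives c∫u² ≥ c(L/π)²∫(u')², so a(u,u) ≥ (1 + c(L/π)²)∫(u')², while ||u||_{H^1}² ≤ (1 + (L/π)²)∫(u')²; dividing yields the same α.) With (π/L)² = 4*π^2 and c = -5, the largest admissible constant is α = ((π/L)² + c)/((π/L)² + 1).
Simplifying, α = (-5 + 4*π^2)/(1 + 4*π^2).


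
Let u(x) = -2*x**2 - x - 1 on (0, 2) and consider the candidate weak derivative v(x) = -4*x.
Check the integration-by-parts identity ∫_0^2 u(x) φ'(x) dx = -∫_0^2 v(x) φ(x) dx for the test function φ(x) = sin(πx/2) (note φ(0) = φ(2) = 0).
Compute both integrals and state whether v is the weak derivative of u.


LHS = 20/π, RHS = 16/π. No, v is not the weak derivative of u.

u(x) = -2*x**2 - x - 1, classical derivative u'(x) = -4*x - 1.
φ(x) = sin(πx/2), so φ'(x) = π*cos(π*x/2)/2.
Note φ(0) = φ(2) = 0, so the boundary term u·φ vanishes.
LHS = ∫_0^2 u(x) φ'(x) dx = ∫_0^2 (-π*x^2*cos(π*x/2) - π*x*cos(π*x/2)/2 - π*cos(π*x/2)/2) dx. Term by term:
  ∫_0^2 -π*cos(π*x/2)/2 dx = 0;  ∫_0^2 -π*x^2*cos(π*x/2) dx = 16/π;  ∫_0^2 -π*x*cos(π*x/2)/2 dx = 4/π.
Sum: 0 + 16/π + 4/π = 20/π.
So LHS = 20/π.
∫_0^2 v(x) φ(x) dx = ∫_0^2 (-4*x*sin(π*x/2)) dx. Term by term:
  ∫_0^2 -4*x*sin(π*x/2) dx = -16/π.
So RHS = -∫_0^2 v(x) φ(x) dx = 16/π.
LHS − RHS = 4/π ≠ 0, so the identity fails.
(For a valid weak derivative the identity must hold for EVERY test function, in particular this one. The failure shows v is NOT the weak derivative of u.)
Correct weak derivative would be u'(x) = -4*x - 1.


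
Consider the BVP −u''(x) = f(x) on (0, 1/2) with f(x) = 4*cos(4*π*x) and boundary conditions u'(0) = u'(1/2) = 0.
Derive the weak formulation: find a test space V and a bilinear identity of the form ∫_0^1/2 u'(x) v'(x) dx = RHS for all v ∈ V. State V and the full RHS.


V = H^1(0, 1/2) (no boundary constraint on v; u is determined up to an additive constant); weak form: ∫_0^1/2 u'v' dx = ∫_0^1/2 (4*cos(4*π*x)) v dx for all v ∈ V.

Multiply both sides by a test function v and integrate from 0 to 1/2:
  ∫_0^1/2 −u''(x) v(x) dx = ∫_0^1/2 f(x) v(x) dx.
Integrate the LHS by parts once:
  ∫_0^1/2 −u'' v dx = −[u'(x) v(x)]_0^1/2 + ∫_0^1/2 u'(x) v'(x) dx.
Thus ∫_0^1/2 u'(x) v'(x) dx = ∫_0^1/2 f(x) v(x) dx + [u'(x) v(x)]_0^1/2.
Choose V so that boundary terms are either known or forced to vanish.
u has homogeneous Neumann: u'(0) = u'(1/2) = 0. So [u' v]_0^1/2 = 0·v(1/2) − 0·v(0) = 0 for any v; take V = H^1(0, 1/2).
Weak formulation: find u (satisfying any essential BC) such that ∫_0^1/2 u'(x) v'(x) dx = ∫_0^1/2 f v dx for all v ∈ V (homogeneous Neumann, so boundary terms vanish).
Substituting f(x) = 4*cos(4*π*x), the right-hand side is ∫_0^1/2 (4*cos(4*π*x)) v dx.
Compatibility check (pure Neumann): taking v ≡ 1 ∈ V gives 0 = ∫_0^1/2 f dx + (0) − (0), i.e. ∫_0^1/2 f dx must equal u'(0) − u'(1/2) = 0. Indeed ∫_0^1/2 (4*cos(4*π*x)) dx = 0, so the data are compatible. The solution is then unique only up to an additive constant (fix it e.g. by requiring ∫_0^1/2 u dx = 0).


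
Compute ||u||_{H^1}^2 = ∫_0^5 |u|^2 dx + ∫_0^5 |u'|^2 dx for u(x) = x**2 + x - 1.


||u||_{H^1}^2 = 2195/2

The H^1 norm (squared) on an interval (0, L) is
  ||u||_{H^1}^2 = ∫_0^L u(x)^2 dx + ∫_0^L u'(x)^2 dx.
Compute u'(x) = 2*x + 1.
Then u(x)^2 = x**4 + 2*x**3 - x**2 - 2*x + 1 and u'(x)^2 = 4*x**2 + 4*x + 1.
Integrate each monomial from 0 to 5 using ∫_0^5 c·x^n dx = c·5^(n+1)/(n+1):
  ∫_0^5 u(x)^2 dx = ∫_0^5 (x^4 + 2*x^3 - x^2 - 2*x + 1) dx. Term by term:
    ∫_0^5 x^4 dx = 625;  ∫_0^5 2*x^3 dx = 625/2;  ∫_0^5 -x^2 dx = -125/3;
    ∫_0^5 -2*x dx = -25;  ∫_0^5 1 dx = 5.
  Sum: 625 + 625/2 − 125/3 − 25 + 5 = 5255/6.
  ∫_0^5 u'(x)^2 dx = ∫_0^5 (4*x^2 + 4*x + 1) dx. Term by term:
    ∫_0^5 4*x^2 dx = 500/3;  ∫_0^5 4*x dx = 50;  ∫_0^5 1 dx = 5.
  Sum: 500/3 + 50 + 5 = 665/3.
Adding: ||u||_{H^1}^2 = 5255/6 + 665/3 = 2195/2.


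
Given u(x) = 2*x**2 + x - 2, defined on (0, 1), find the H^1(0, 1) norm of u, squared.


||u||_{H^1}^2 = 59/5

The H^1 norm (squared) on an interval (0, L) is
  ||u||_{H^1}^2 = ∫_0^L u(x)^2 dx + ∫_0^L u'(x)^2 dx.
Compute u'(x) = 4*x + 1.
Then u(x)^2 = 4*x**4 + 4*x**3 - 7*x**2 - 4*x + 4 and u'(x)^2 = 16*x**2 + 8*x + 1.
Integrate each monomial from 0 to 1 using ∫_0^1 c·x^n dx = c·1^(n+1)/(n+1):
  ∫_0^1 u(x)^2 dx = ∫_0^1 (4*x^4 + 4*x^3 - 7*x^2 - 4*x + 4) dx. Term by term:
    ∫_0^1 4*x^4 dx = 4/5;  ∫_0^1 4*x^3 dx = 1;  ∫_0^1 -7*x^2 dx = -7/3;
    ∫_0^1 -4*x dx = -2;  ∫_0^1 4 dx = 4.
  Sum: 4/5 + 1 − 7/3 − 2 + 4 = 22/15.
  ∫_0^1 u'(x)^2 dx = ∫_0^1 (16*x^2 + 8*x + 1) dx. Term by term:
    ∫_0^1 16*x^2 dx = 16/3;  ∫_0^1 8*x dx = 4;  ∫_0^1 1 dx = 1.
  Sum: 16/3 + 4 + 1 = 31/3.
Adding: ||u||_{H^1}^2 = 22/15 + 31/3 = 59/5.
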